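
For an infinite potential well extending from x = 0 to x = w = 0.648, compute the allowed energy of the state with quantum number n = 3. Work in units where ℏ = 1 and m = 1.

E = 106

Requiring ψ(0) = ψ(w) = 0 quantises k = nπ/w, hence E_n = ℏ²k²/2m = n²π²ℏ²/(2mw²).
E_3 = 3² × π² / (2 × 1 × 0.648²) = 105.8.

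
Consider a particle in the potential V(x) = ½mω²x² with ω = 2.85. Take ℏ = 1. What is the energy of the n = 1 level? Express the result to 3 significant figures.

The oscillator eigenvalues are E_n = ℏω(n + ½), so E_1 = 2.85 × 1.5 = 4.275.

E = 4.28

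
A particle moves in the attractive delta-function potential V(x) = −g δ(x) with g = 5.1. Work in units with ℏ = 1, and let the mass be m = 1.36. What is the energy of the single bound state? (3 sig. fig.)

The bound state is ψ(x) = √κ e^{−κ|x|}. The derivative jump ψ'(0⁺) − ψ'(0⁻) = −(2mg/ℏ²)ψ(0) fixes κ = mg/ℏ² = 6.936.
Then E = −ℏ²κ²/(2m) = −mg²/(2ℏ²) = -17.69.

E = -17.7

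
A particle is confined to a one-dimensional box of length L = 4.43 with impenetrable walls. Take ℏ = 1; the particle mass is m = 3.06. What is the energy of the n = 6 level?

E = 2.96

The infinite-well eigenfunctions ψ_n = √(2/L) sin(nπx/L) vanish at both walls, giving E_n = n²π²ℏ²/(2mL²).
E_6 = 6² × π² / (2 × 3.06 × 4.43²) = 2.958.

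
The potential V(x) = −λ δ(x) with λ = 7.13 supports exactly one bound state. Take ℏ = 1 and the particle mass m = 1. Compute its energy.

For x ≠ 0 the bound state is ψ ∝ e^{−κ|x|}; integrating the TISE across the delta gives the cusp condition 2κ = 2mλ/ℏ², so κ = 7.130.
Then E = −ℏ²κ²/(2m) = −mλ²/(2ℏ²) = -25.42.

E = -25.4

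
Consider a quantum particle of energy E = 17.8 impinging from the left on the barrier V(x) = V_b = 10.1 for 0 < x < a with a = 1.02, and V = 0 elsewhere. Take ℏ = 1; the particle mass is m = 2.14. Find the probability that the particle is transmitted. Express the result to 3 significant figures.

Above the barrier the interior wavenumber is k₂ = √(2m(E − V_b))/ℏ = 5.741, giving phase k₂a = 5.856.
T = [1 + V_b² sin²(k₂a) / (4E(E − V_b))]⁻¹ = 1/1.032 = 0.969.

T = 0.969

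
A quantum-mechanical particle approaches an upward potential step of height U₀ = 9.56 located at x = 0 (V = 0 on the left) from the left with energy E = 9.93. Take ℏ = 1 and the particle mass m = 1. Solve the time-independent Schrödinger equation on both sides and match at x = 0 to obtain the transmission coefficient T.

On each side the TISE gives plane waves with k = √(2m(E − V))/ℏ: k₁ = √(2·1·9.93) = 4.456, k₂ = √(2·1·0.37) = 0.8602.
Continuity of ψ and ψ′ at the step yields the reflection amplitude r = (k₁ − k₂)/(k₁ + k₂) = 0.6764; thus R = |r|² = 0.4575, T = 0.5425.

T = 0.542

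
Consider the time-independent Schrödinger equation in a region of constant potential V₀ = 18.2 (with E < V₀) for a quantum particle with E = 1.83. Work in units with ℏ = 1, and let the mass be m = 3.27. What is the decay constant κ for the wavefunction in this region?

κ = 10.3

Since E < V₀ the TISE in this region is ψ'' = κ²ψ with κ = √(2m(V₀ − E))/ℏ.
κ = √(2 × 3.27 × 16.37) = 10.35.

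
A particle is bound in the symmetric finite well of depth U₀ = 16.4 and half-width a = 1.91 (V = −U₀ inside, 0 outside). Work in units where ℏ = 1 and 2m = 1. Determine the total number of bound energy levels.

N = 5

The dimensionless depth is z₀ = a√(2mU₀)/ℏ = 1.91 × √(16.40) = 7.735.
The even/odd transcendental equations gain one root per π/2 in z₀, giving N = 1 + ⌊2z₀/π⌋ = 1 + ⌊4.924⌋ = 5.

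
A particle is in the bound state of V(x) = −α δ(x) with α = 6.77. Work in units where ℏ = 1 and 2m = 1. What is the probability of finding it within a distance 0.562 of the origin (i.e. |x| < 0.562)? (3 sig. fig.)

P = 0.978

The normalised bound state is ψ = √κ e^{−κ|x|} with κ = mα/ℏ² = 3.385.
P(|x| < d) = ∫_{−d}^{d} κ e^{−2κ|x|} dx = 1 − e^{−2κd} = 1 − e^{−3.805} = 0.9777.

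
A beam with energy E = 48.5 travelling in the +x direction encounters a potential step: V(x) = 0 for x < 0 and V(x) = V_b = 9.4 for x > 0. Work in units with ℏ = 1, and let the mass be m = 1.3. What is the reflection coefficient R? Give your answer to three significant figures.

R = 0.00290

On each side the TISE gives plane waves with k = √(2m(E − V))/ℏ: k₁ = √(2·1.3·48.5) = 11.23, k₂ = √(2·1.3·39.1) = 10.08.
Continuity of ψ and ψ′ at the step yields the reflection amplitude r = (k₁ − k₂)/(k₁ + k₂) = 0.05381; thus R = |r|² = 0.002895, T = 0.9971.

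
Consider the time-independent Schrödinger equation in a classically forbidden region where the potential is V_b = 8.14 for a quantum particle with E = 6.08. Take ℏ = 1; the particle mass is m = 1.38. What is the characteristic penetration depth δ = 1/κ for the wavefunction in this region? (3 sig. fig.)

δ = 0.419

Since E < V_b the TISE in this region is ψ'' = κ²ψ with κ = √(2m(V_b − E))/ℏ.
κ = √(2 × 1.38 × 2.06) = 2.384. The penetration depth is δ = 1/κ = 0.419.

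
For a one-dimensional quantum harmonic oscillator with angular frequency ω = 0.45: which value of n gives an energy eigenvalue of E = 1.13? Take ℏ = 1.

Invert E_n = (n + ½)ℏω: n = E/ℏω − ½ = 2.011, so n = 2.

n = 2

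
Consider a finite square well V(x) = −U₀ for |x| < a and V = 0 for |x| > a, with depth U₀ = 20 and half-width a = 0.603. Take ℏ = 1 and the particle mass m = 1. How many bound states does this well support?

The dimensionless depth is z₀ = a√(2mU₀)/ℏ = 0.603 × √(40.00) = 3.814.
A new bound state (alternating even/odd) appears each time z₀ passes a multiple of π/2, so N = ⌊2z₀/π⌋ + 1 = ⌊2.428⌋ + 1 = 3.

N = 3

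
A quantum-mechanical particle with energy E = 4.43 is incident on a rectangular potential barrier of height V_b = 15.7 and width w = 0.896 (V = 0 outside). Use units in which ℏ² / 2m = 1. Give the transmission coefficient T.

T = 0.00788

E < V_b: inside the barrier ψ ∝ e^{±κx} with κ = √(2m(V_b − E))/ℏ = 3.357.
κw = 3.008, sinh(κw) = 10.10.
Matching ψ, ψ′ at both faces gives T = [1 + V_b² sinh²(κw) / (4E(V_b − E))]⁻¹ = 1/126.9 = 0.00788.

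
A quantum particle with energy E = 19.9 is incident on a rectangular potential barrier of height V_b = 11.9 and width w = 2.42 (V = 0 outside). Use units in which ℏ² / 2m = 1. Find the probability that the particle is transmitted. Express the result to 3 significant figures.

T = 0.941

Above the barrier the interior wavenumber is k₂ = √(2m(E − V_b))/ℏ = 2.828, giving phase k₂w = 6.845.
Matching at both interfaces gives T⁻¹ = 1 + V_b² sin²(k₂w) / [4E(E − V_b)] = 1.063, hence T = 0.941.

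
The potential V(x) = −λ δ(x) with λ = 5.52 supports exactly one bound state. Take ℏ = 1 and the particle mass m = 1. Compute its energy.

For x ≠ 0 the bound state is ψ ∝ e^{−κ|x|}; integrating the TISE across the delta gives the cusp condition 2κ = 2mλ/ℏ², so κ = 5.520.
Then E = −ℏ²κ²/(2m) = −mλ²/(2ℏ²) = -15.24.

E = -15.2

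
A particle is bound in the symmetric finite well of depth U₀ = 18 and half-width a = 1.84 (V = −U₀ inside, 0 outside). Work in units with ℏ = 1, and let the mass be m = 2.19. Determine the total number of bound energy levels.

The dimensionless depth is z₀ = a√(2mU₀)/ℏ = 1.84 × √(78.84) = 16.34.
A new bound state (alternating even/odd) appears each time z₀ passes a multiple of π/2, so N = ⌊2z₀/π⌋ + 1 = ⌊10.40⌋ + 1 = 11.

N = 11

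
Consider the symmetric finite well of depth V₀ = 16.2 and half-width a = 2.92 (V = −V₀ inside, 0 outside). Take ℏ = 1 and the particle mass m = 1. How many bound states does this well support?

The dimensionless depth is z₀ = a√(2mV₀)/ℏ = 2.92 × √(32.40) = 16.62.
The even/odd transcendental equations gain one root per π/2 in z₀, giving N = 1 + ⌊2z₀/π⌋ = 1 + ⌊10.58⌋ = 11.

N = 11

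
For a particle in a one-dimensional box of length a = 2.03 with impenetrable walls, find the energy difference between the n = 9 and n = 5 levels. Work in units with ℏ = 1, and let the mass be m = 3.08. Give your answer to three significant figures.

ΔE = 21.8

E_n = n²π²ℏ²/(2ma²), so ΔE = (9² − 5²) π²ℏ²/(2ma²).
ΔE = 56 × π² / (2 × 3.08 × 2.03²) = 21.77.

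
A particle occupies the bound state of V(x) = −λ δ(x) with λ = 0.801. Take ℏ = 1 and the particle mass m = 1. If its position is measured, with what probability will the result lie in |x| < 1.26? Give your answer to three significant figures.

The normalised bound state is ψ = √κ e^{−κ|x|} with κ = mλ/ℏ² = 0.8010.
P(|x| < d) = ∫_{−d}^{d} κ e^{−2κ|x|} dx = 1 − e^{−2κd} = 1 − e^{−2.019} = 0.8671.

P = 0.867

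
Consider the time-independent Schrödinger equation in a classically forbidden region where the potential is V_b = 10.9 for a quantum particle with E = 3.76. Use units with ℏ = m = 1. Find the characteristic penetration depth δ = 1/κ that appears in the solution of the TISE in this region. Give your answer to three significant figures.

δ = 0.265

Since E < V_b the TISE in this region is ψ'' = κ²ψ with κ = √(2m(V_b − E))/ℏ.
κ = √(2 × 1 × 7.14) = 3.779. The penetration depth is δ = 1/κ = 0.265.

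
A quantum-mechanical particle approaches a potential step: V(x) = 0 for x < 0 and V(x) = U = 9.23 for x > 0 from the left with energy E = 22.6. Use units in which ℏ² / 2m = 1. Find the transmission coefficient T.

T = 0.983

The wavenumbers are k₁ = √(2mE)/ℏ = 4.754 on the left and k₂ = √(2m(E − U))/ℏ = 3.657 on the right.
Continuity of ψ and ψ′ at the step yields the reflection amplitude r = (k₁ − k₂)/(k₁ + k₂) = 0.1305; thus R = |r|² = 0.01703, T = 0.9830.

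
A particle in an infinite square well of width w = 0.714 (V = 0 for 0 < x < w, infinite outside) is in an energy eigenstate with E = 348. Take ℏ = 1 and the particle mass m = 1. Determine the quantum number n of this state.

n = 6

From E_n = n²π²ℏ²/(2mw²) invert to n = √(2mw²E)/(πℏ).
n = (0.714/π) × √(2 × 1 × 348) = 5.996 → n = 6.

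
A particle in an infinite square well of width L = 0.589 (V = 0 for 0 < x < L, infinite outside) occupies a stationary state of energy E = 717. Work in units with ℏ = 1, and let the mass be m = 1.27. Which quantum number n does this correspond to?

From E_n = n²π²ℏ²/(2mL²) invert to n = √(2mL²E)/(πℏ).
n = (0.589/π) × √(2 × 1.27 × 717) = 8.001 → n = 8.

n = 8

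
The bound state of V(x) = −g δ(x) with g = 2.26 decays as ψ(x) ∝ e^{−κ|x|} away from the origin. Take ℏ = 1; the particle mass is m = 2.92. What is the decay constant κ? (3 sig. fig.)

Integrating the TISE across x = 0 gives the cusp condition ψ'(0⁺) − ψ'(0⁻) = −(2mg/ℏ²)ψ(0).
With ψ ∝ e^{−κ|x|} this yields −2κ = −2mg/ℏ², so κ = mg/ℏ² = 6.599.

κ = 6.60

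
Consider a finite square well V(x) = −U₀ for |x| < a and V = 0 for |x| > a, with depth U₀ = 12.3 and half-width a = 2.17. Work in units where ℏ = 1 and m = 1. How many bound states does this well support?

Define the well-strength parameter z₀ = (a/ℏ)√(2mU₀) = 2.17 × √(2·1·12.3) = 10.76.
The even/odd transcendental equations gain one root per π/2 in z₀, giving N = 1 + ⌊2z₀/π⌋ = 1 + ⌊6.852⌋ = 7.

N = 7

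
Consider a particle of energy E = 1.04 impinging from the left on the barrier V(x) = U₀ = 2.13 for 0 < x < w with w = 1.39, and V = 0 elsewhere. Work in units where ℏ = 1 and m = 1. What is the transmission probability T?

T = 0.0638

E < U₀: inside the barrier ψ ∝ e^{±κx} with κ = √(2m(U₀ − E))/ℏ = 1.476.
κw = 2.052, sinh(κw) = 3.829.
Matching ψ, ψ′ at both faces gives T = [1 + U₀² sinh²(κw) / (4E(U₀ − E))]⁻¹ = 1/15.67 = 0.0638.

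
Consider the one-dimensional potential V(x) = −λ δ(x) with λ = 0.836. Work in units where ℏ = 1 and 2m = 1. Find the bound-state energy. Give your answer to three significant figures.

E = -0.175

For x ≠ 0 the bound state is ψ ∝ e^{−κ|x|}; integrating the TISE across the delta gives the cusp condition 2κ = 2mλ/ℏ², so κ = 0.4180.
Then E = −ℏ²κ²/(2m) = −mλ²/(2ℏ²) = -0.1747.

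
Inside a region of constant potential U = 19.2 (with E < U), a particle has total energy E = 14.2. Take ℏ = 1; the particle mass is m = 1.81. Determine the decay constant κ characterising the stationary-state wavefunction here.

Since E < U the TISE in this region is ψ'' = κ²ψ with κ = √(2m(U − E))/ℏ.
κ = √(2 × 1.81 × 5) = 4.254.

κ = 4.25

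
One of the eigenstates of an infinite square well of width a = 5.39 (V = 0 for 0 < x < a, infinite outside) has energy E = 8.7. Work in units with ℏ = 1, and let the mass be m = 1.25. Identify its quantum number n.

For an infinite well E_n = n²π²ℏ²/(2ma²), so n = (a/πℏ)√(2mE).
n = (5.39/π) × √(2 × 1.25 × 8.7) = 8.001 → n = 8.

n = 8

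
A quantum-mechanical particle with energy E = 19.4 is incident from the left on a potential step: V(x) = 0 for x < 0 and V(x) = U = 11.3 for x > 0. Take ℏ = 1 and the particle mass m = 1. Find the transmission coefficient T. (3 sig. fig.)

T = 0.954

On each side the TISE gives plane waves with k = √(2m(E − V))/ℏ: k₁ = √(2·1·19.4) = 6.229, k₂ = √(2·1·8.1) = 4.025.
Continuity of ψ and ψ′ at the step yields the reflection amplitude r = (k₁ − k₂)/(k₁ + k₂) = 0.2149; thus R = |r|² = 0.04620, T = 0.9538.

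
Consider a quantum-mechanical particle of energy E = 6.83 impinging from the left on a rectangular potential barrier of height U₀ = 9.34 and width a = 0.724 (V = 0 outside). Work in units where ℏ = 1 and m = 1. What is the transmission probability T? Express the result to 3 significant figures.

E < U₀: inside the barrier ψ ∝ e^{±κx} with κ = √(2m(U₀ − E))/ℏ = 2.241.
κa = 1.622, sinh(κa) = 2.433.
The exact tunnelling result is T⁻¹ = 1 + U₀² sinh²(κa) / [4E(U₀ − E)] = 8.532, so T = 0.117.

T = 0.117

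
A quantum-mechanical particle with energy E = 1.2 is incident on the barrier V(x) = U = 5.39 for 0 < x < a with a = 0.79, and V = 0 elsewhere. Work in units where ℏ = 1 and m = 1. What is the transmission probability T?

Since E < U the interior solution is evanescent with decay constant κ = √(2m(U − E))/ℏ = 2.895.
κa = 2.287, sinh(κa) = 4.871.
Matching ψ, ψ′ at both faces gives T = [1 + U² sinh²(κa) / (4E(U − E))]⁻¹ = 1/35.28 = 0.0283.

T = 0.0283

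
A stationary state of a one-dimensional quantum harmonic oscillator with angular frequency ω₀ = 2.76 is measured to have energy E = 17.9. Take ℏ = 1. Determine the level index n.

n = 6

Invert E_n = (n + ½)ℏω₀: n = E/ℏω₀ − ½ = 5.986, so n = 6.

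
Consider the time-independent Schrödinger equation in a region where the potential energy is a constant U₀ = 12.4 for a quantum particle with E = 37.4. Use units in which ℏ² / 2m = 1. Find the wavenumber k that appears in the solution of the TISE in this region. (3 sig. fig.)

With E > U₀ the solution is oscillatory, ψ ∝ e^{±ikx} with k = √(2m(E − U₀))/ℏ.
k = √(2 × 0.5 × 25) = 5.000.

k = 5.00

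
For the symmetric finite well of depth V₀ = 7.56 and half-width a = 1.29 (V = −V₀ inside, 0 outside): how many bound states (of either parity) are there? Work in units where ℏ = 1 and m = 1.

The dimensionless depth is z₀ = a√(2mV₀)/ℏ = 1.29 × √(15.12) = 5.016.
A new bound state (alternating even/odd) appears each time z₀ passes a multiple of π/2, so N = ⌊2z₀/π⌋ + 1 = ⌊3.193⌋ + 1 = 4.

N = 4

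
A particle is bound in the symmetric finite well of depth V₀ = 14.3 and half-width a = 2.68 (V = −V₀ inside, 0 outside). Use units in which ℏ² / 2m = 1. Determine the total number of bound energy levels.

Define the well-strength parameter z₀ = (a/ℏ)√(2mV₀) = 2.68 × √(2·0.5·14.3) = 10.13.
A new bound state (alternating even/odd) appears each time z₀ passes a multiple of π/2, so N = ⌊2z₀/π⌋ + 1 = ⌊6.452⌋ + 1 = 7.

N = 7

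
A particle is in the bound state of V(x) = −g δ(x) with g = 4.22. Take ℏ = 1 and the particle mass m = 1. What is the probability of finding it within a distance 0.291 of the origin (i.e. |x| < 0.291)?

P = 0.914

The normalised bound state is ψ = √κ e^{−κ|x|} with κ = mg/ℏ² = 4.220.
P(|x| < d) = ∫_{−d}^{d} κ e^{−2κ|x|} dx = 1 − e^{−2κd} = 1 − e^{−2.456} = 0.9142.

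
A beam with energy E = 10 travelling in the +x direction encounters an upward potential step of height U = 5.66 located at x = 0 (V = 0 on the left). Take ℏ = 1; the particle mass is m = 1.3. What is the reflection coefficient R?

R = 0.0423

The wavenumbers are k₁ = √(2mE)/ℏ = 5.099 on the left and k₂ = √(2m(E − U))/ℏ = 3.359 on the right.
Matching ψ and ψ′ at x = 0 gives r = (k₁ − k₂)/(k₁ + k₂), so R = r² = 0.04231 and T = 1 − R = 0.9577.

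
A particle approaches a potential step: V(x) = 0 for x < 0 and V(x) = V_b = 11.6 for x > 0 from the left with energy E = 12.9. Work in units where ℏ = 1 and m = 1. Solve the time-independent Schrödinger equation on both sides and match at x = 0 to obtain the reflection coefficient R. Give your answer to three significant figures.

On each side the TISE gives plane waves with k = √(2m(E − V))/ℏ: k₁ = √(2·1·12.9) = 5.079, k₂ = √(2·1·1.3) = 1.612.
Continuity of ψ and ψ′ at the step yields the reflection amplitude r = (k₁ − k₂)/(k₁ + k₂) = 0.5181; thus R = |r|² = 0.2684, T = 0.7316.

R = 0.268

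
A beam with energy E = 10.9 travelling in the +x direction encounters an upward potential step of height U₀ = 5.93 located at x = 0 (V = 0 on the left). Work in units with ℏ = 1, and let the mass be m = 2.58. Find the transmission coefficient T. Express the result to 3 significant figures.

The wavenumbers are k₁ = √(2mE)/ℏ = 7.500 on the left and k₂ = √(2m(E − U₀))/ℏ = 5.064 on the right.
Continuity of ψ and ψ′ at the step yields the reflection amplitude r = (k₁ − k₂)/(k₁ + k₂) = 0.1939; thus R = |r|² = 0.03758, T = 0.9624.

T = 0.962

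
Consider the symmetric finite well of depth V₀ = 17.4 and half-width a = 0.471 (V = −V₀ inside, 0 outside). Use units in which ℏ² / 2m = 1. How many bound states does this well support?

Define the well-strength parameter z₀ = (a/ℏ)√(2mV₀) = 0.471 × √(2·0.5·17.4) = 1.965.
The even/odd transcendental equations gain one root per π/2 in z₀, giving N = 1 + ⌊2z₀/π⌋ = 1 + ⌊1.251⌋ = 2.

N = 2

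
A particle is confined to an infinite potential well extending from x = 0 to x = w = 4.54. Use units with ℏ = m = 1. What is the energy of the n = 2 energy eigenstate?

The infinite-well eigenfunctions ψ_n = √(2/w) sin(nπx/w) vanish at both walls, giving E_n = n²π²ℏ²/(2mw²).
E_2 = 2² × π² / (2 × 1 × 4.54²) = 0.9577.

E = 0.958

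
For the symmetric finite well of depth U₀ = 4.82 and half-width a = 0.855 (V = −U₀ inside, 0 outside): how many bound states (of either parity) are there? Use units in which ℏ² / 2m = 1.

The dimensionless depth is z₀ = a√(2mU₀)/ℏ = 0.855 × √(4.820) = 1.877.
A new bound state (alternating even/odd) appears each time z₀ passes a multiple of π/2, so N = ⌊2z₀/π⌋ + 1 = ⌊1.195⌋ + 1 = 2.

N = 2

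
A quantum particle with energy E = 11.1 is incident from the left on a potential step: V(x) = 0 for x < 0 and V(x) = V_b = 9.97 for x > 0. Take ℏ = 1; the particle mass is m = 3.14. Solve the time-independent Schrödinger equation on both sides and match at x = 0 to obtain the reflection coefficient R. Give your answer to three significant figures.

On each side the TISE gives plane waves with k = √(2m(E − V))/ℏ: k₁ = √(2·3.14·11.1) = 8.349, k₂ = √(2·3.14·1.13) = 2.664.
Matching ψ and ψ′ at x = 0 gives r = (k₁ − k₂)/(k₁ + k₂), so R = r² = 0.2665 and T = 1 − R = 0.7335.

R = 0.266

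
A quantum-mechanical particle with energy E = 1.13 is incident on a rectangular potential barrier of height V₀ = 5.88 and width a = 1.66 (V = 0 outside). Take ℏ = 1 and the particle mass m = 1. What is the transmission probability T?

T = 0.0000893

E < V₀: inside the barrier ψ ∝ e^{±κx} with κ = √(2m(V₀ − E))/ℏ = 3.082.
κa = 5.116, sinh(κa) = 83.37.
The exact tunnelling result is T⁻¹ = 1 + V₀² sinh²(κa) / [4E(V₀ − E)] = 11190, so T = 0.0000893.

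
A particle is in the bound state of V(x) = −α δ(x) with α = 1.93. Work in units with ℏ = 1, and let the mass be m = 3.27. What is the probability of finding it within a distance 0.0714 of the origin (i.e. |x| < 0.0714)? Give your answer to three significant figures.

The normalised bound state is ψ = √κ e^{−κ|x|} with κ = mα/ℏ² = 6.311.
P(|x| < d) = ∫_{−d}^{d} κ e^{−2κ|x|} dx = 1 − e^{−2κd} = 1 − e^{−0.9012} = 0.5939.

P = 0.594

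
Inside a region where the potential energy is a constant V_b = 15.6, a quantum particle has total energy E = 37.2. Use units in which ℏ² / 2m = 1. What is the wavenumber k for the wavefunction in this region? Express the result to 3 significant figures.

With E > V_b the solution is oscillatory, ψ ∝ e^{±ikx} with k = √(2m(E − V_b))/ℏ.
k = √(2 × 0.5 × 21.6) = 4.648.

k = 4.65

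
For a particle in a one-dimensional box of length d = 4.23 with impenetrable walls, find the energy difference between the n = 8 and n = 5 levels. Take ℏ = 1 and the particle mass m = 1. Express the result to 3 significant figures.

E_n = n²π²ℏ²/(2md²), so ΔE = (8² − 5²) π²ℏ²/(2md²).
ΔE = 39 × π² / (2 × 1 × 4.23²) = 10.76.

ΔE = 10.8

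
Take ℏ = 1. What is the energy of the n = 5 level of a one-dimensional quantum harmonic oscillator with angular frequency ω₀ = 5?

E = 27.5

Using E_n = (n + ½)ℏω₀: E_5 = 5.5 × 5 = 27.50.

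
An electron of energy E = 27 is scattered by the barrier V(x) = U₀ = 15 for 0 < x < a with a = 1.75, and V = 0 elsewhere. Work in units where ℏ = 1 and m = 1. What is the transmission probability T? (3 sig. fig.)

E > U₀: inside the barrier k₂ = √(2m(E − U₀))/ℏ = 4.899, k₂a = 8.573.
T = [1 + U₀² sin²(k₂a) / (4E(E − U₀))]⁻¹ = 1/1.098 = 0.911.

T = 0.911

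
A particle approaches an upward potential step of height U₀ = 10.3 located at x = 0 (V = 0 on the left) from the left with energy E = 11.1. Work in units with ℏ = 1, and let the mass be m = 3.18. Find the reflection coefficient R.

R = 0.333

On each side the TISE gives plane waves with k = √(2m(E − V))/ℏ: k₁ = √(2·3.18·11.1) = 8.402, k₂ = √(2·3.18·0.8) = 2.256.
Continuity of ψ and ψ′ at the step yields the reflection amplitude r = (k₁ − k₂)/(k₁ + k₂) = 0.5767; thus R = |r|² = 0.3326, T = 0.6674.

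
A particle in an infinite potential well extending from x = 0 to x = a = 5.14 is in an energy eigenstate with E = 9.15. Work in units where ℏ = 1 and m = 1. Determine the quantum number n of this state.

n = 7

From E_n = n²π²ℏ²/(2ma²) invert to n = √(2ma²E)/(πℏ).
n = (5.14/π) × √(2 × 1 × 9.15) = 6.999 → n = 7.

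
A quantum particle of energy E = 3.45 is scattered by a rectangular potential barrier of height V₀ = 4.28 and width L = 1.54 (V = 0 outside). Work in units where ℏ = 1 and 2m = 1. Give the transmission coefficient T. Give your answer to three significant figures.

E < V₀: inside the barrier ψ ∝ e^{±κx} with κ = √(2m(V₀ − E))/ℏ = 0.9110.
κL = 1.403, sinh(κL) = 1.911.
Matching ψ, ψ′ at both faces gives T = [1 + V₀² sinh²(κL) / (4E(V₀ − E))]⁻¹ = 1/6.839 = 0.146.

T = 0.146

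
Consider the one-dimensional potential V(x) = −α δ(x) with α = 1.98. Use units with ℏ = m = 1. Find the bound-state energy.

E = -1.96

For x ≠ 0 the bound state is ψ ∝ e^{−κ|x|}; integrating the TISE across the delta gives the cusp condition 2κ = 2mα/ℏ², so κ = 1.980.
Then E = −ℏ²κ²/(2m) = −mα²/(2ℏ²) = -1.960.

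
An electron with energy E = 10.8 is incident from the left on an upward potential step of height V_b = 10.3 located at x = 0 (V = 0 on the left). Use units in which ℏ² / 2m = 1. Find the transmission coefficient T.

The wavenumbers are k₁ = √(2mE)/ℏ = 3.286 on the left and k₂ = √(2m(E − V_b))/ℏ = 0.7071 on the right.
Continuity of ψ and ψ′ at the step yields the reflection amplitude r = (k₁ − k₂)/(k₁ + k₂) = 0.6459; thus R = |r|² = 0.4171, T = 0.5829.

T = 0.583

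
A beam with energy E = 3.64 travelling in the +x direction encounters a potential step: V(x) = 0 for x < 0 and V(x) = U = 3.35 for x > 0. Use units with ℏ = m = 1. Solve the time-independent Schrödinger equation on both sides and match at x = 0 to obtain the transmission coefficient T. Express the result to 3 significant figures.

T = 0.687

On each side the TISE gives plane waves with k = √(2m(E − V))/ℏ: k₁ = √(2·1·3.64) = 2.698, k₂ = √(2·1·0.29) = 0.7616.
Matching ψ and ψ′ at x = 0 gives r = (k₁ − k₂)/(k₁ + k₂), so R = r² = 0.3133 and T = 1 − R = 0.6867.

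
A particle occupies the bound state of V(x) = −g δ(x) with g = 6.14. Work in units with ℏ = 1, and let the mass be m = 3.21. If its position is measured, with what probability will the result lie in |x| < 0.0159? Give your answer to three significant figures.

P = 0.466

The normalised bound state is ψ = √κ e^{−κ|x|} with κ = mg/ℏ² = 19.71.
P(|x| < d) = ∫_{−d}^{d} κ e^{−2κ|x|} dx = 1 − e^{−2κd} = 1 − e^{−0.6268} = 0.4657.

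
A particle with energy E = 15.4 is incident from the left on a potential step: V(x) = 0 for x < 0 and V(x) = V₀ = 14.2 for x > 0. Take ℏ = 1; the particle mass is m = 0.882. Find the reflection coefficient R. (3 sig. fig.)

The wavenumbers are k₁ = √(2mE)/ℏ = 5.212 on the left and k₂ = √(2m(E − V₀))/ℏ = 1.455 on the right.
Matching ψ and ψ′ at x = 0 gives r = (k₁ − k₂)/(k₁ + k₂), so R = r² = 0.3176 and T = 1 − R = 0.6824.

R = 0.318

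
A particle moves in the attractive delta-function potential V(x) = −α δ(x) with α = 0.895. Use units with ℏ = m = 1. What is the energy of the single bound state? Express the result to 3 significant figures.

E = -0.401

The bound state is ψ(x) = √κ e^{−κ|x|}. The derivative jump ψ'(0⁺) − ψ'(0⁻) = −(2mα/ℏ²)ψ(0) fixes κ = mα/ℏ² = 0.8950.
Then E = −ℏ²κ²/(2m) = −mα²/(2ℏ²) = -0.4005.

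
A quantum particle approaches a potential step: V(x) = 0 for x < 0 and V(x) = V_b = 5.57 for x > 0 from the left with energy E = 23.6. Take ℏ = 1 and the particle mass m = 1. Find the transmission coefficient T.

T = 0.995

On each side the TISE gives plane waves with k = √(2m(E − V))/ℏ: k₁ = √(2·1·23.6) = 6.870, k₂ = √(2·1·18.03) = 6.005.
Continuity of ψ and ψ′ at the step yields the reflection amplitude r = (k₁ − k₂)/(k₁ + k₂) = 0.06720; thus R = |r|² = 0.004516, T = 0.9955.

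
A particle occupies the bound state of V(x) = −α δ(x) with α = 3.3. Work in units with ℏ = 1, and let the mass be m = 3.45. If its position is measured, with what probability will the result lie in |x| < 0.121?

The normalised bound state is ψ = √κ e^{−κ|x|} with κ = mα/ℏ² = 11.39.
P(|x| < d) = ∫_{−d}^{d} κ e^{−2κ|x|} dx = 1 − e^{−2κd} = 1 − e^{−2.755} = 0.9364.

P = 0.936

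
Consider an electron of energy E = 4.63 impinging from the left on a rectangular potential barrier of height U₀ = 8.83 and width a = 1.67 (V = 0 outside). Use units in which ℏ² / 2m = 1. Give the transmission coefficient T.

T = 0.00424

Since E < U₀ the interior solution is evanescent with decay constant κ = √(2m(U₀ − E))/ℏ = 2.049.
κa = 3.422, sinh(κa) = 15.31.
The exact tunnelling result is T⁻¹ = 1 + U₀² sinh²(κa) / [4E(U₀ − E)] = 235.8, so T = 0.00424.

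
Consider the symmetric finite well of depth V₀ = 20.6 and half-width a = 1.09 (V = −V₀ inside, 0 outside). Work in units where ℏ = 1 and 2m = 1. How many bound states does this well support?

N = 4

Define the well-strength parameter z₀ = (a/ℏ)√(2mV₀) = 1.09 × √(2·0.5·20.6) = 4.947.
The even/odd transcendental equations gain one root per π/2 in z₀, giving N = 1 + ⌊2z₀/π⌋ = 1 + ⌊3.149⌋ = 4.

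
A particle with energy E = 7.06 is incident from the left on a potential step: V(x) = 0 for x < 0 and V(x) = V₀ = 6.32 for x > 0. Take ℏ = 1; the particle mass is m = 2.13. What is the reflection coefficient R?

R = 0.261

On each side the TISE gives plane waves with k = √(2m(E − V))/ℏ: k₁ = √(2·2.13·7.06) = 5.484, k₂ = √(2·2.13·0.74) = 1.775.
Matching ψ and ψ′ at x = 0 gives r = (k₁ − k₂)/(k₁ + k₂), so R = r² = 0.2610 and T = 1 − R = 0.7390.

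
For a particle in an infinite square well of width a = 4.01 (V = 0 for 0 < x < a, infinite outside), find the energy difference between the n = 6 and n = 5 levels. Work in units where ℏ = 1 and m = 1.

E_n = n²π²ℏ²/(2ma²), so ΔE = (6² − 5²) π²ℏ²/(2ma²).
ΔE = 11 × π² / (2 × 1 × 4.01²) = 3.376.

ΔE = 3.38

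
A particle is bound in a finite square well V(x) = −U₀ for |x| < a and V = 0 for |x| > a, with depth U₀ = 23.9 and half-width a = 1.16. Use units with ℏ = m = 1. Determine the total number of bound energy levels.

Define the well-strength parameter z₀ = (a/ℏ)√(2mU₀) = 1.16 × √(2·1·23.9) = 8.020.
The even/odd transcendental equations gain one root per π/2 in z₀, giving N = 1 + ⌊2z₀/π⌋ = 1 + ⌊5.106⌋ = 6.

N = 6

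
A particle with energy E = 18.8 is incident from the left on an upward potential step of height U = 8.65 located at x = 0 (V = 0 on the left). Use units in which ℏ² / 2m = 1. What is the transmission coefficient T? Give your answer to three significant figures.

T = 0.977

On each side the TISE gives plane waves with k = √(2m(E − V))/ℏ: k₁ = √(2·½·18.8) = 4.336, k₂ = √(2·½·10.15) = 3.186.
Matching ψ and ψ′ at x = 0 gives r = (k₁ − k₂)/(k₁ + k₂), so R = r² = 0.02337 and T = 1 − R = 0.9766.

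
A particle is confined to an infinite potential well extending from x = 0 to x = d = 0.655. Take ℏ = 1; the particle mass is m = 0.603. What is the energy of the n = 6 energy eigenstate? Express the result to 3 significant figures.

The infinite-well eigenfunctions ψ_n = √(2/d) sin(nπx/d) vanish at both walls, giving E_n = n²π²ℏ²/(2md²).
E_6 = 6² × π² / (2 × 0.603 × 0.655²) = 686.7.

E = 687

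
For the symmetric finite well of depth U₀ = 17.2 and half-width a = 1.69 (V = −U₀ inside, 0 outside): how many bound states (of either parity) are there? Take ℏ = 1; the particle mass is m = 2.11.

N = 10

Define the well-strength parameter z₀ = (a/ℏ)√(2mU₀) = 1.69 × √(2·2.11·17.2) = 14.40.
A new bound state (alternating even/odd) appears each time z₀ passes a multiple of π/2, so N = ⌊2z₀/π⌋ + 1 = ⌊9.166⌋ + 1 = 10.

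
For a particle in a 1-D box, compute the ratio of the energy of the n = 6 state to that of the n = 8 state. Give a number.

0.5625

E_n = n²π²ℏ²/(2mL²) so the ratio is n₂²/n₁² = 36/64 = 0.5625.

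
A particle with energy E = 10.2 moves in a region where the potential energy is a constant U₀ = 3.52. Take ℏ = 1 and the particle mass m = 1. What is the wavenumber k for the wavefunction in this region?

k = 3.66

With E > U₀ the solution is oscillatory, ψ ∝ e^{±ikx} with k = √(2m(E − U₀))/ℏ.
k = √(2 × 1 × 6.68) = 3.655.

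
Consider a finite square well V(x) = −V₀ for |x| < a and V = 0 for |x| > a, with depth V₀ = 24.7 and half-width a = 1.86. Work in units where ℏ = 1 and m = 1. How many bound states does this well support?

Define the well-strength parameter z₀ = (a/ℏ)√(2mV₀) = 1.86 × √(2·1·24.7) = 13.07.
The even/odd transcendental equations gain one root per π/2 in z₀, giving N = 1 + ⌊2z₀/π⌋ = 1 + ⌊8.323⌋ = 9.

N = 9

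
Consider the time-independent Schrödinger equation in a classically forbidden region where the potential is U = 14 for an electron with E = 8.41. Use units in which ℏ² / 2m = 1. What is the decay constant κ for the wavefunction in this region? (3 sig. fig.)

Since E < U the TISE in this region is ψ'' = κ²ψ with κ = √(2m(U − E))/ℏ.
κ = √(2 × 0.5 × 5.59) = 2.364.

κ = 2.36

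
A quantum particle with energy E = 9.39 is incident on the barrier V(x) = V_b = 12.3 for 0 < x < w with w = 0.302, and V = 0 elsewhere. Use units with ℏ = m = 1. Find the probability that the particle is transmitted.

Since E < V_b the interior solution is evanescent with decay constant κ = √(2m(V_b − E))/ℏ = 2.412.
κw = 0.7286, sinh(κw) = 0.7948.
The exact tunnelling result is T⁻¹ = 1 + V_b² sinh²(κw) / [4E(V_b − E)] = 1.874, so T = 0.534.

T = 0.534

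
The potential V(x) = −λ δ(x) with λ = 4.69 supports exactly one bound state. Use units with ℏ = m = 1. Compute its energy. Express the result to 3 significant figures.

E = -11.0

For x ≠ 0 the bound state is ψ ∝ e^{−κ|x|}; integrating the TISE across the delta gives the cusp condition 2κ = 2mλ/ℏ², so κ = 4.690.
Then E = −ℏ²κ²/(2m) = −mλ²/(2ℏ²) = -11.00.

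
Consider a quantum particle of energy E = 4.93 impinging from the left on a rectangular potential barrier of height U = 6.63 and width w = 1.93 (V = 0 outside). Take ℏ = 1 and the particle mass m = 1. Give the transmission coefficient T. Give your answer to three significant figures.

E < U: inside the barrier ψ ∝ e^{±κx} with κ = √(2m(U − E))/ℏ = 1.844.
κw = 3.559, sinh(κw) = 17.55.
Matching ψ, ψ′ at both faces gives T = [1 + U² sinh²(κw) / (4E(U − E))]⁻¹ = 1/404.6 = 0.00247.

T = 0.00247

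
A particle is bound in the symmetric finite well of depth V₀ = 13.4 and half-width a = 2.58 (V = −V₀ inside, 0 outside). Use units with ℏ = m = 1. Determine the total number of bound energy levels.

N = 9

The dimensionless depth is z₀ = a√(2mV₀)/ℏ = 2.58 × √(26.80) = 13.36.
The even/odd transcendental equations gain one root per π/2 in z₀, giving N = 1 + ⌊2z₀/π⌋ = 1 + ⌊8.503⌋ = 9.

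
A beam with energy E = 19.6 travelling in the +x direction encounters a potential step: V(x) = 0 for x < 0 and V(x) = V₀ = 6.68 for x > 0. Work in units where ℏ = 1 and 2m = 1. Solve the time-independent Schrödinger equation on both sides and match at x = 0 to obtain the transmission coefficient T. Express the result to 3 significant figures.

T = 0.989

The wavenumbers are k₁ = √(2mE)/ℏ = 4.427 on the left and k₂ = √(2m(E − V₀))/ℏ = 3.594 on the right.
Continuity of ψ and ψ′ at the step yields the reflection amplitude r = (k₁ − k₂)/(k₁ + k₂) = 0.1038; thus R = |r|² = 0.01078, T = 0.9892.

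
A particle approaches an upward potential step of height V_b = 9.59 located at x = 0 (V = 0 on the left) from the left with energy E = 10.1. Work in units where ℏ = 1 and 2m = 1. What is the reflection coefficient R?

R = 0.401

The wavenumbers are k₁ = √(2mE)/ℏ = 3.178 on the left and k₂ = √(2m(E − V_b))/ℏ = 0.7141 on the right.
Matching ψ and ψ′ at x = 0 gives r = (k₁ − k₂)/(k₁ + k₂), so R = r² = 0.4007 and T = 1 − R = 0.5993.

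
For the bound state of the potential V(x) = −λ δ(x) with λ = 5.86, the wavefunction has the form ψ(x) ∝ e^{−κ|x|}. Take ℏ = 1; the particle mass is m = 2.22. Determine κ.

κ = 13.0

Integrating the TISE across x = 0 gives the cusp condition ψ'(0⁺) − ψ'(0⁻) = −(2mλ/ℏ²)ψ(0).
With ψ ∝ e^{−κ|x|} this yields −2κ = −2mλ/ℏ², so κ = mλ/ℏ² = 13.01.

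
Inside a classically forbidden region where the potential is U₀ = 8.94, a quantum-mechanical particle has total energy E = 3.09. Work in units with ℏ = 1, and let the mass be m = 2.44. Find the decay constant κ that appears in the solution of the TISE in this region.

Since E < U₀ the TISE in this region is ψ'' = κ²ψ with κ = √(2m(U₀ − E))/ℏ.
κ = √(2 × 2.44 × 5.85) = 5.343.

κ = 5.34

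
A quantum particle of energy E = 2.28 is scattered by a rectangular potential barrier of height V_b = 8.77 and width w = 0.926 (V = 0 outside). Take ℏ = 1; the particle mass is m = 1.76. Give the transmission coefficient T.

T = 0.000440

Since E < V_b the interior solution is evanescent with decay constant κ = √(2m(V_b − E))/ℏ = 4.780.
κw = 4.426, sinh(κw) = 41.79.
The exact tunnelling result is T⁻¹ = 1 + V_b² sinh²(κw) / [4E(V_b − E)] = 2270, so T = 0.000440.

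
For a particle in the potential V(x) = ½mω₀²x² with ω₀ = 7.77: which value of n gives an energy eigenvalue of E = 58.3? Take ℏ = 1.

Invert E_n = (n + ½)ℏω₀: n = E/ℏω₀ − ½ = 7.003, so n = 7.

n = 7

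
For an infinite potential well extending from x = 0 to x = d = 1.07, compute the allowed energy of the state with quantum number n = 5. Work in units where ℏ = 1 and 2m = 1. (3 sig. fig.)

The infinite-well eigenfunctions ψ_n = √(2/d) sin(nπx/d) vanish at both walls, giving E_n = n²π²ℏ²/(2md²).
E_5 = 5² × π² / (2 × 0.5 × 1.07²) = 215.5.

E = 216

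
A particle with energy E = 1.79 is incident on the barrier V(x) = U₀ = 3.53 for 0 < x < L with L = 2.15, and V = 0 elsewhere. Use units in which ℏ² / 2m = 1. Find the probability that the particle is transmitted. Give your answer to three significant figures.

T = 0.0137

Since E < U₀ the interior solution is evanescent with decay constant κ = √(2m(U₀ − E))/ℏ = 1.319.
κL = 2.836, sinh(κL) = 8.495.
Matching ψ, ψ′ at both faces gives T = [1 + U₀² sinh²(κL) / (4E(U₀ − E))]⁻¹ = 1/73.18 = 0.0137.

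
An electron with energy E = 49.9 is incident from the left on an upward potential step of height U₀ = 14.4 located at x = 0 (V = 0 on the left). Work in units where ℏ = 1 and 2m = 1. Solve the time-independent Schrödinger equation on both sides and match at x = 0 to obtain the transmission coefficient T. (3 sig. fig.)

On each side the TISE gives plane waves with k = √(2m(E − V))/ℏ: k₁ = √(2·½·49.9) = 7.064, k₂ = √(2·½·35.5) = 5.958.
Continuity of ψ and ψ′ at the step yields the reflection amplitude r = (k₁ − k₂)/(k₁ + k₂) = 0.08492; thus R = |r|² = 0.007211, T = 0.9928.

T = 0.993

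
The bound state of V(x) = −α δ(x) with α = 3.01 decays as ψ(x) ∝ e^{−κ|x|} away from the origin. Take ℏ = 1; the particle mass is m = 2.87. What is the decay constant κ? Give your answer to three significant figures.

Integrating the TISE across x = 0 gives the cusp condition ψ'(0⁺) − ψ'(0⁻) = −(2mα/ℏ²)ψ(0).
With ψ ∝ e^{−κ|x|} this yields −2κ = −2mα/ℏ², so κ = mα/ℏ² = 8.639.

κ = 8.64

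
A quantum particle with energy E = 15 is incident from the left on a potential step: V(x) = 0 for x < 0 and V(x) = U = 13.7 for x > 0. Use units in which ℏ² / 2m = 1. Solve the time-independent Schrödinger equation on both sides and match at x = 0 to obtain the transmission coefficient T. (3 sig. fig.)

The wavenumbers are k₁ = √(2mE)/ℏ = 3.873 on the left and k₂ = √(2m(E − U))/ℏ = 1.140 on the right.
Continuity of ψ and ψ′ at the step yields the reflection amplitude r = (k₁ − k₂)/(k₁ + k₂) = 0.5451; thus R = |r|² = 0.2972, T = 0.7028.

T = 0.703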